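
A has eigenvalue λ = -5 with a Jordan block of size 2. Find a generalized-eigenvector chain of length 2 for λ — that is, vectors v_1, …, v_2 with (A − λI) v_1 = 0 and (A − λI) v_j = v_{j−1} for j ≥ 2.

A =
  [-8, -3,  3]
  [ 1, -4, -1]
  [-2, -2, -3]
A Jordan chain for λ = -5 of length 2:
v_1 = (-3, 1, -2)ᵀ
v_2 = (1, 0, 0)ᵀ

Let N = A − (-5)·I. We want v_2 with N^2 v_2 = 0 but N^1 v_2 ≠ 0; then v_{j-1} := N · v_j for j = 2, …, 2.

Pick v_2 = (1, 0, 0)ᵀ.
Then v_1 = N · v_2 = (-3, 1, -2)ᵀ.

Sanity check: (A − (-5)·I) v_1 = (0, 0, 0)ᵀ = 0. ✓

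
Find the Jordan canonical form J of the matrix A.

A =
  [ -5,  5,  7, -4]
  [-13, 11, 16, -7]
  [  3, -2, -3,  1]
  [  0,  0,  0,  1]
J_3(1) ⊕ J_1(1)

The characteristic polynomial is
  det(x·I − A) = x^4 - 4*x^3 + 6*x^2 - 4*x + 1 = (x - 1)^4

Eigenvalues and multiplicities (the geometric multiplicity of λ is n − rank(A − λI), which equals the number of Jordan blocks for λ):
  λ = 1: algebraic multiplicity = 4, geometric multiplicity = 2

Determining the block sizes for each eigenvalue:
  λ = 1: with am = 4 and gm = 2, the partition is not yet determined (e.g. several partitions of 4 into 2 parts exist). Let N = A − (1)·I. Computing rank(N^1) = 2, rank(N^2) = 1, rank(N^3) = 0; the number of blocks of size ≥ j is rank(N^{j−1}) − rank(N^j), giving [2, 1, 1]. So we have 1 block(s) of size 3, 1 block(s) of size 1 → block sizes [3, 1]

Assembling the blocks gives a Jordan form
J =
  [1, 1, 0, 0]
  [0, 1, 1, 0]
  [0, 0, 1, 0]
  [0, 0, 0, 1]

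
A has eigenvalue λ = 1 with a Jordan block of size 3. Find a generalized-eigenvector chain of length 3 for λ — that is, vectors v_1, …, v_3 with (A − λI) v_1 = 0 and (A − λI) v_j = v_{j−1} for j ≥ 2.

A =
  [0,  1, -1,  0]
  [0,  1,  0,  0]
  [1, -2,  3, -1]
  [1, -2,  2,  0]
A Jordan chain for λ = 1 of length 3:
v_1 = (1, 0, -1, -1)ᵀ
v_2 = (1, 0, -2, -2)ᵀ
v_3 = (0, 1, 0, 0)ᵀ

Let N = A − (1)·I. We want v_3 with N^3 v_3 = 0 but N^2 v_3 ≠ 0; then v_{j-1} := N · v_j for j = 3, …, 2.

Pick v_3 = (0, 1, 0, 0)ᵀ.
Then v_2 = N · v_3 = (1, 0, -2, -2)ᵀ.
Then v_1 = N · v_2 = (1, 0, -1, -1)ᵀ.

Sanity check: (A − (1)·I) v_1 = (0, 0, 0, 0)ᵀ = 0. ✓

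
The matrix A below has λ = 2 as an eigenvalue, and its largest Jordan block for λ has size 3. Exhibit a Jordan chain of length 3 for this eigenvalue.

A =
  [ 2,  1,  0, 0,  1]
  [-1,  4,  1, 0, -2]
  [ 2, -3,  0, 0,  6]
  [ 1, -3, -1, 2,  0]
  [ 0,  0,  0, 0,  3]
A Jordan chain for λ = 2 of length 3:
v_1 = (-1, 0, -1, 1, 0)ᵀ
v_2 = (0, -1, 2, 1, 0)ᵀ
v_3 = (1, 0, 0, 0, 0)ᵀ

Let N = A − (2)·I. We want v_3 with N^3 v_3 = 0 but N^2 v_3 ≠ 0; then v_{j-1} := N · v_j for j = 3, …, 2.

Pick v_3 = (1, 0, 0, 0, 0)ᵀ.
Then v_2 = N · v_3 = (0, -1, 2, 1, 0)ᵀ.
Then v_1 = N · v_2 = (-1, 0, -1, 1, 0)ᵀ.

Sanity check: (A − (2)·I) v_1 = (0, 0, 0, 0, 0)ᵀ = 0. ✓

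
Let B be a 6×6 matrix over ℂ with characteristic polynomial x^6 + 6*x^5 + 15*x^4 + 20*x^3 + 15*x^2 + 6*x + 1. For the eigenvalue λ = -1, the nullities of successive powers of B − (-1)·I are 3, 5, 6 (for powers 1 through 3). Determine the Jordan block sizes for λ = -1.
Block sizes for λ = -1: [3, 2, 1]

From the dimensions of kernels of powers, the number of Jordan blocks of size at least j is d_j − d_{j−1} where d_j = dim ker(N^j) (with d_0 = 0). Computing the differences gives [3, 2, 1].
The number of blocks of size exactly k is (#blocks of size ≥ k) − (#blocks of size ≥ k + 1), so the partition is: 1 block(s) of size 1, 1 block(s) of size 2, 1 block(s) of size 3.
In nonincreasing order the block sizes are [3, 2, 1].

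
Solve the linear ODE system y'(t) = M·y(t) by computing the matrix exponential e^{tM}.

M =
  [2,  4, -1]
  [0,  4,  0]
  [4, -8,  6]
e^{tM} =
  [-2*t*exp(4*t) + exp(4*t), 4*t*exp(4*t), -t*exp(4*t)]
  [0, exp(4*t), 0]
  [4*t*exp(4*t), -8*t*exp(4*t), 2*t*exp(4*t) + exp(4*t)]

Strategy: write M = P · J · P⁻¹ where J is a Jordan canonical form, so e^{tM} = P · e^{tJ} · P⁻¹, and e^{tJ} can be computed block-by-block.

M has Jordan form
J =
  [4, 1, 0]
  [0, 4, 0]
  [0, 0, 4]
(up to reordering of blocks).

Per-block formulas:
  For a 1×1 block at λ = 4: exp(t · [4]) = [e^(4t)].
  For a 2×2 Jordan block J_2(4): exp(t · J_2(4)) = e^(4t)·(I + t·N), where N is the 2×2 nilpotent shift.

After assembling e^{tJ} and conjugating by P, we get:

e^{tM} =
  [-2*t*exp(4*t) + exp(4*t), 4*t*exp(4*t), -t*exp(4*t)]
  [0, exp(4*t), 0]
  [4*t*exp(4*t), -8*t*exp(4*t), 2*t*exp(4*t) + exp(4*t)]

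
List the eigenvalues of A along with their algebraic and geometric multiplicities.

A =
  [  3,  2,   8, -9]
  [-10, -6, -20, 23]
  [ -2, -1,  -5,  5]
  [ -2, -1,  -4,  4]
λ = -1: alg = 4, geom = 2

Step 1 — factor the characteristic polynomial to read off the algebraic multiplicities:
  χ_A(x) = (x + 1)^4

Step 2 — compute geometric multiplicities via the rank-nullity identity g(λ) = n − rank(A − λI):
  rank(A − (-1)·I) = 2, so dim ker(A − (-1)·I) = n − 2 = 2

Summary:
  λ = -1: algebraic multiplicity = 4, geometric multiplicity = 2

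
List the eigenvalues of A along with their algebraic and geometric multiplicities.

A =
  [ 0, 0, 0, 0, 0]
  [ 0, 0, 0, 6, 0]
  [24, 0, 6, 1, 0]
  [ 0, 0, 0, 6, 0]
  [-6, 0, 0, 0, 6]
λ = 0: alg = 2, geom = 2; λ = 6: alg = 3, geom = 2

Step 1 — factor the characteristic polynomial to read off the algebraic multiplicities:
  χ_A(x) = x^2*(x - 6)^3

Step 2 — compute geometric multiplicities via the rank-nullity identity g(λ) = n − rank(A − λI):
  rank(A − (0)·I) = 3, so dim ker(A − (0)·I) = n − 3 = 2
  rank(A − (6)·I) = 3, so dim ker(A − (6)·I) = n − 3 = 2

Summary:
  λ = 0: algebraic multiplicity = 2, geometric multiplicity = 2
  λ = 6: algebraic multiplicity = 3, geometric multiplicity = 2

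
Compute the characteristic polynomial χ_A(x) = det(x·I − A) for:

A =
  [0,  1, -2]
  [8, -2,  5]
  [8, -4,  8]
x^3 - 6*x^2 + 12*x - 8

Expanding det(x·I − A) (e.g. by cofactor expansion or by noting that A is similar to its Jordan form J, which has the same characteristic polynomial as A) gives
  χ_A(x) = x^3 - 6*x^2 + 12*x - 8
which factors as (x - 2)^3. The eigenvalues (with algebraic multiplicities) are λ = 2 with multiplicity 3.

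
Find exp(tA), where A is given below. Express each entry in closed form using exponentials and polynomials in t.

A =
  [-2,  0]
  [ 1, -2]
e^{tA} =
  [exp(-2*t), 0]
  [t*exp(-2*t), exp(-2*t)]

Strategy: write A = P · J · P⁻¹ where J is a Jordan canonical form, so e^{tA} = P · e^{tJ} · P⁻¹, and e^{tJ} can be computed block-by-block.

A has Jordan form
J =
  [-2,  1]
  [ 0, -2]
(up to reordering of blocks).

Per-block formulas:
  For a 2×2 Jordan block J_2(-2): exp(t · J_2(-2)) = e^(-2t)·(I + t·N), where N is the 2×2 nilpotent shift.

After assembling e^{tJ} and conjugating by P, we get:

e^{tA} =
  [exp(-2*t), 0]
  [t*exp(-2*t), exp(-2*t)]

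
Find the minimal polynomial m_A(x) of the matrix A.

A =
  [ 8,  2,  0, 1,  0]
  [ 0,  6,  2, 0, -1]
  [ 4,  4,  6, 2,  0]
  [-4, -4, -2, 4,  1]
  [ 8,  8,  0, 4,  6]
x^3 - 18*x^2 + 108*x - 216

The characteristic polynomial is χ_A(x) = (x - 6)^5, so the eigenvalues are known. The minimal polynomial is
  m_A(x) = Π_λ (x − λ)^{k_λ}
where k_λ is the size of the *largest* Jordan block for λ (equivalently, the smallest k with (A − λI)^k v = 0 for every generalised eigenvector v of λ).

  λ = 6: largest Jordan block has size 3, contributing (x − 6)^3

So m_A(x) = (x - 6)^3 = x^3 - 18*x^2 + 108*x - 216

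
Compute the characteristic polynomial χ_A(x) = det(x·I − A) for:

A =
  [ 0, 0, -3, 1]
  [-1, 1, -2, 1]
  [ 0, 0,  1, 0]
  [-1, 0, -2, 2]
x^4 - 4*x^3 + 6*x^2 - 4*x + 1

Expanding det(x·I − A) (e.g. by cofactor expansion or by noting that A is similar to its Jordan form J, which has the same characteristic polynomial as A) gives
  χ_A(x) = x^4 - 4*x^3 + 6*x^2 - 4*x + 1
which factors as (x - 1)^4. The eigenvalues (with algebraic multiplicities) are λ = 1 with multiplicity 4.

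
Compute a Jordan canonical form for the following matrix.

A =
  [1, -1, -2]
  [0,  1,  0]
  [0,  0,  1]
J_2(1) ⊕ J_1(1)

The characteristic polynomial is
  det(x·I − A) = x^3 - 3*x^2 + 3*x - 1 = (x - 1)^3

Eigenvalues and multiplicities (the geometric multiplicity of λ is n − rank(A − λI), which equals the number of Jordan blocks for λ):
  λ = 1: algebraic multiplicity = 3, geometric multiplicity = 2

Determining the block sizes for each eigenvalue:
  λ = 1: 2 blocks summing to 3 forces exactly one block of size 2 and the rest size 1 → block sizes [2, 1]

Assembling the blocks gives a Jordan form
J =
  [1, 1, 0]
  [0, 1, 0]
  [0, 0, 1]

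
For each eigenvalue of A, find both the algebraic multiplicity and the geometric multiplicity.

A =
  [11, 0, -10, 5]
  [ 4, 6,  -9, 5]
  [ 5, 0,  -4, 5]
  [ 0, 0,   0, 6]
λ = 1: alg = 1, geom = 1; λ = 6: alg = 3, geom = 2

Step 1 — factor the characteristic polynomial to read off the algebraic multiplicities:
  χ_A(x) = (x - 6)^3*(x - 1)

Step 2 — compute geometric multiplicities via the rank-nullity identity g(λ) = n − rank(A − λI):
  rank(A − (1)·I) = 3, so dim ker(A − (1)·I) = n − 3 = 1
  rank(A − (6)·I) = 2, so dim ker(A − (6)·I) = n − 2 = 2

Summary:
  λ = 1: algebraic multiplicity = 1, geometric multiplicity = 1
  λ = 6: algebraic multiplicity = 3, geometric multiplicity = 2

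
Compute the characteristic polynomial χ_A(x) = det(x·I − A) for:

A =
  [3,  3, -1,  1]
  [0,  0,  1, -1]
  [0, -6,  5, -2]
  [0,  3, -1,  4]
x^4 - 12*x^3 + 54*x^2 - 108*x + 81

Expanding det(x·I − A) (e.g. by cofactor expansion or by noting that A is similar to its Jordan form J, which has the same characteristic polynomial as A) gives
  χ_A(x) = x^4 - 12*x^3 + 54*x^2 - 108*x + 81
which factors as (x - 3)^4. The eigenvalues (with algebraic multiplicities) are λ = 3 with multiplicity 4.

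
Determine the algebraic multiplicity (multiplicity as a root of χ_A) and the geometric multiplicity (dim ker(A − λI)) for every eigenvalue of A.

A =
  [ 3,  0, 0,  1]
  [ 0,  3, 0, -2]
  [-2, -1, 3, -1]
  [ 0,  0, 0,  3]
λ = 3: alg = 4, geom = 2

Step 1 — factor the characteristic polynomial to read off the algebraic multiplicities:
  χ_A(x) = (x - 3)^4

Step 2 — compute geometric multiplicities via the rank-nullity identity g(λ) = n − rank(A − λI):
  rank(A − (3)·I) = 2, so dim ker(A − (3)·I) = n − 2 = 2

Summary:
  λ = 3: algebraic multiplicity = 4, geometric multiplicity = 2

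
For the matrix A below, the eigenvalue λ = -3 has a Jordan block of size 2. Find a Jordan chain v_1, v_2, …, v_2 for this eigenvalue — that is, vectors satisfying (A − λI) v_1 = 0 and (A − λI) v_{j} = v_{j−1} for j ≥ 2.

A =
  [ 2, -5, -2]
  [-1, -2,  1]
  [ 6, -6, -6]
A Jordan chain for λ = -3 of length 2:
v_1 = (1, 1, 0)ᵀ
v_2 = (1, 0, 2)ᵀ

Let N = A − (-3)·I. We want v_2 with N^2 v_2 = 0 but N^1 v_2 ≠ 0; then v_{j-1} := N · v_j for j = 2, …, 2.

Pick v_2 = (1, 0, 2)ᵀ.
Then v_1 = N · v_2 = (1, 1, 0)ᵀ.

Sanity check: (A − (-3)·I) v_1 = (0, 0, 0)ᵀ = 0. ✓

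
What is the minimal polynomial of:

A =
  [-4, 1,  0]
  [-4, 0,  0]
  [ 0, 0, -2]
x^2 + 4*x + 4

The characteristic polynomial is χ_A(x) = (x + 2)^3, so the eigenvalues are known. The minimal polynomial is
  m_A(x) = Π_λ (x − λ)^{k_λ}
where k_λ is the size of the *largest* Jordan block for λ (equivalently, the smallest k with (A − λI)^k v = 0 for every generalised eigenvector v of λ).

  λ = -2: largest Jordan block has size 2, contributing (x + 2)^2

So m_A(x) = (x + 2)^2 = x^2 + 4*x + 4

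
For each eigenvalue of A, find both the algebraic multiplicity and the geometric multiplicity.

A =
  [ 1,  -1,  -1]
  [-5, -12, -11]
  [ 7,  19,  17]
λ = 2: alg = 3, geom = 1

Step 1 — factor the characteristic polynomial to read off the algebraic multiplicities:
  χ_A(x) = (x - 2)^3

Step 2 — compute geometric multiplicities via the rank-nullity identity g(λ) = n − rank(A − λI):
  rank(A − (2)·I) = 2, so dim ker(A − (2)·I) = n − 2 = 1

Summary:
  λ = 2: algebraic multiplicity = 3, geometric multiplicity = 1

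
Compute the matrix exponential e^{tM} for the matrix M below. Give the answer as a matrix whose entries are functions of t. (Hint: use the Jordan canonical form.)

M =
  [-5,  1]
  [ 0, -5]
e^{tM} =
  [exp(-5*t), t*exp(-5*t)]
  [0, exp(-5*t)]

Strategy: write M = P · J · P⁻¹ where J is a Jordan canonical form, so e^{tM} = P · e^{tJ} · P⁻¹, and e^{tJ} can be computed block-by-block.

M has Jordan form
J =
  [-5,  1]
  [ 0, -5]
(up to reordering of blocks).

Per-block formulas:
  For a 2×2 Jordan block J_2(-5): exp(t · J_2(-5)) = e^(-5t)·(I + t·N), where N is the 2×2 nilpotent shift.

After assembling e^{tJ} and conjugating by P, we get:

e^{tM} =
  [exp(-5*t), t*exp(-5*t)]
  [0, exp(-5*t)]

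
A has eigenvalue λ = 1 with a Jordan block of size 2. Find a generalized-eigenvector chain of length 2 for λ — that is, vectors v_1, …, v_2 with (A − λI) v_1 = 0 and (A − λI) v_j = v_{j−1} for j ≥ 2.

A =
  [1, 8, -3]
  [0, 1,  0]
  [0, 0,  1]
A Jordan chain for λ = 1 of length 2:
v_1 = (8, 0, 0)ᵀ
v_2 = (0, 1, 0)ᵀ

Let N = A − (1)·I. We want v_2 with N^2 v_2 = 0 but N^1 v_2 ≠ 0; then v_{j-1} := N · v_j for j = 2, …, 2.

Pick v_2 = (0, 1, 0)ᵀ.
Then v_1 = N · v_2 = (8, 0, 0)ᵀ.

Sanity check: (A − (1)·I) v_1 = (0, 0, 0)ᵀ = 0. ✓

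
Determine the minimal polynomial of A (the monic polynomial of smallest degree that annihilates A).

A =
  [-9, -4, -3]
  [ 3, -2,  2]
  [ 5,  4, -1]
x^3 + 12*x^2 + 48*x + 64

The characteristic polynomial is χ_A(x) = (x + 4)^3, so the eigenvalues are known. The minimal polynomial is
  m_A(x) = Π_λ (x − λ)^{k_λ}
where k_λ is the size of the *largest* Jordan block for λ (equivalently, the smallest k with (A − λI)^k v = 0 for every generalised eigenvector v of λ).

  λ = -4: largest Jordan block has size 3, contributing (x + 4)^3

So m_A(x) = (x + 4)^3 = x^3 + 12*x^2 + 48*x + 64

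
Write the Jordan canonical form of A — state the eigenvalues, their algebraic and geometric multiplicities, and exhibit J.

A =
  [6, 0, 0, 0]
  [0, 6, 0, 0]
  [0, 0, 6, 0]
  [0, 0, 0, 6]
J_1(6) ⊕ J_1(6) ⊕ J_1(6) ⊕ J_1(6)

The characteristic polynomial is
  det(x·I − A) = x^4 - 24*x^3 + 216*x^2 - 864*x + 1296 = (x - 6)^4

Eigenvalues and multiplicities (the geometric multiplicity of λ is n − rank(A − λI), which equals the number of Jordan blocks for λ):
  λ = 6: algebraic multiplicity = 4, geometric multiplicity = 4

Determining the block sizes for each eigenvalue:
  λ = 6: gm = am = 4, so every block has size 1 → block sizes [1, 1, 1, 1]

Assembling the blocks gives a Jordan form
J =
  [6, 0, 0, 0]
  [0, 6, 0, 0]
  [0, 0, 6, 0]
  [0, 0, 0, 6]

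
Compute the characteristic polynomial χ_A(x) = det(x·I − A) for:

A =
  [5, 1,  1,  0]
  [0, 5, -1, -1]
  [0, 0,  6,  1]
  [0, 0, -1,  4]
x^4 - 20*x^3 + 150*x^2 - 500*x + 625

Expanding det(x·I − A) (e.g. by cofactor expansion or by noting that A is similar to its Jordan form J, which has the same characteristic polynomial as A) gives
  χ_A(x) = x^4 - 20*x^3 + 150*x^2 - 500*x + 625
which factors as (x - 5)^4. The eigenvalues (with algebraic multiplicities) are λ = 5 with multiplicity 4.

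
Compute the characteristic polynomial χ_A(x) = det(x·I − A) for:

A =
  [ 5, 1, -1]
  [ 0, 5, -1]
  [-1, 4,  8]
x^3 - 18*x^2 + 108*x - 216

Expanding det(x·I − A) (e.g. by cofactor expansion or by noting that A is similar to its Jordan form J, which has the same characteristic polynomial as A) gives
  χ_A(x) = x^3 - 18*x^2 + 108*x - 216
which factors as (x - 6)^3. The eigenvalues (with algebraic multiplicities) are λ = 6 with multiplicity 3.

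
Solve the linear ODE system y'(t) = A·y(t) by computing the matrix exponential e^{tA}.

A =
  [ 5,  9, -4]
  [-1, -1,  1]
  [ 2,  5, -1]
e^{tA} =
  [-t^2*exp(t)/2 + 4*t*exp(t) + exp(t), -t^2*exp(t) + 9*t*exp(t), t^2*exp(t)/2 - 4*t*exp(t)]
  [-t*exp(t), -2*t*exp(t) + exp(t), t*exp(t)]
  [-t^2*exp(t)/2 + 2*t*exp(t), -t^2*exp(t) + 5*t*exp(t), t^2*exp(t)/2 - 2*t*exp(t) + exp(t)]

Strategy: write A = P · J · P⁻¹ where J is a Jordan canonical form, so e^{tA} = P · e^{tJ} · P⁻¹, and e^{tJ} can be computed block-by-block.

A has Jordan form
J =
  [1, 1, 0]
  [0, 1, 1]
  [0, 0, 1]
(up to reordering of blocks).

Per-block formulas:
  For a 3×3 Jordan block J_3(1): exp(t · J_3(1)) = e^(1t)·(I + t·N + (t^2/2)·N^2), where N is the 3×3 nilpotent shift.

After assembling e^{tJ} and conjugating by P, we get:

e^{tA} =
  [-t^2*exp(t)/2 + 4*t*exp(t) + exp(t), -t^2*exp(t) + 9*t*exp(t), t^2*exp(t)/2 - 4*t*exp(t)]
  [-t*exp(t), -2*t*exp(t) + exp(t), t*exp(t)]
  [-t^2*exp(t)/2 + 2*t*exp(t), -t^2*exp(t) + 5*t*exp(t), t^2*exp(t)/2 - 2*t*exp(t) + exp(t)]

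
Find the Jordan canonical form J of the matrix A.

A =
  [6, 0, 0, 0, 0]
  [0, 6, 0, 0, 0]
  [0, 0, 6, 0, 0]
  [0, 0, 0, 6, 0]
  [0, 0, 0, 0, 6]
J_1(6) ⊕ J_1(6) ⊕ J_1(6) ⊕ J_1(6) ⊕ J_1(6)

The characteristic polynomial is
  det(x·I − A) = x^5 - 30*x^4 + 360*x^3 - 2160*x^2 + 6480*x - 7776 = (x - 6)^5

Eigenvalues and multiplicities (the geometric multiplicity of λ is n − rank(A − λI), which equals the number of Jordan blocks for λ):
  λ = 6: algebraic multiplicity = 5, geometric multiplicity = 5

Determining the block sizes for each eigenvalue:
  λ = 6: gm = am = 5, so every block has size 1 → block sizes [1, 1, 1, 1, 1]

Assembling the blocks gives a Jordan form
J =
  [6, 0, 0, 0, 0]
  [0, 6, 0, 0, 0]
  [0, 0, 6, 0, 0]
  [0, 0, 0, 6, 0]
  [0, 0, 0, 0, 6]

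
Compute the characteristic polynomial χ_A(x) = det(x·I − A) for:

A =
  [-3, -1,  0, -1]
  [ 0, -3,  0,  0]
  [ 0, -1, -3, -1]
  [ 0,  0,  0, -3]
x^4 + 12*x^3 + 54*x^2 + 108*x + 81

Expanding det(x·I − A) (e.g. by cofactor expansion or by noting that A is similar to its Jordan form J, which has the same characteristic polynomial as A) gives
  χ_A(x) = x^4 + 12*x^3 + 54*x^2 + 108*x + 81
which factors as (x + 3)^4. The eigenvalues (with algebraic multiplicities) are λ = -3 with multiplicity 4.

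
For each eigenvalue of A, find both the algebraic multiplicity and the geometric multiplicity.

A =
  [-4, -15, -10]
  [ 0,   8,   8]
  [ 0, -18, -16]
λ = -4: alg = 3, geom = 2

Step 1 — factor the characteristic polynomial to read off the algebraic multiplicities:
  χ_A(x) = (x + 4)^3

Step 2 — compute geometric multiplicities via the rank-nullity identity g(λ) = n − rank(A − λI):
  rank(A − (-4)·I) = 1, so dim ker(A − (-4)·I) = n − 1 = 2

Summary:
  λ = -4: algebraic multiplicity = 3, geometric multiplicity = 2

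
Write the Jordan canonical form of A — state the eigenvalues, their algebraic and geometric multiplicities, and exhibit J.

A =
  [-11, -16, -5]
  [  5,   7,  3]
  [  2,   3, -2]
J_3(-2)

The characteristic polynomial is
  det(x·I − A) = x^3 + 6*x^2 + 12*x + 8 = (x + 2)^3

Eigenvalues and multiplicities (the geometric multiplicity of λ is n − rank(A − λI), which equals the number of Jordan blocks for λ):
  λ = -2: algebraic multiplicity = 3, geometric multiplicity = 1

Determining the block sizes for each eigenvalue:
  λ = -2: one block (gm = 1), so the single block has size am = 3 → block sizes [3]

Assembling the blocks gives a Jordan form
J =
  [-2,  1,  0]
  [ 0, -2,  1]
  [ 0,  0, -2]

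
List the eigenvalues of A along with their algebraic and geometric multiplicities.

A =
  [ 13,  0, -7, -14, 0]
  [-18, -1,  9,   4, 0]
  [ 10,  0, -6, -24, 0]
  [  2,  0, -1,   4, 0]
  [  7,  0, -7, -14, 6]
λ = -1: alg = 2, geom = 2; λ = 6: alg = 3, geom = 2

Step 1 — factor the characteristic polynomial to read off the algebraic multiplicities:
  χ_A(x) = (x - 6)^3*(x + 1)^2

Step 2 — compute geometric multiplicities via the rank-nullity identity g(λ) = n − rank(A − λI):
  rank(A − (-1)·I) = 3, so dim ker(A − (-1)·I) = n − 3 = 2
  rank(A − (6)·I) = 3, so dim ker(A − (6)·I) = n − 3 = 2

Summary:
  λ = -1: algebraic multiplicity = 2, geometric multiplicity = 2
  λ = 6: algebraic multiplicity = 3, geometric multiplicity = 2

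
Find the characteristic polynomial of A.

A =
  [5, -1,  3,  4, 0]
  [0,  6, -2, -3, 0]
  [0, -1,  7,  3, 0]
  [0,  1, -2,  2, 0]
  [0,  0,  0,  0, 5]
x^5 - 25*x^4 + 250*x^3 - 1250*x^2 + 3125*x - 3125

Expanding det(x·I − A) (e.g. by cofactor expansion or by noting that A is similar to its Jordan form J, which has the same characteristic polynomial as A) gives
  χ_A(x) = x^5 - 25*x^4 + 250*x^3 - 1250*x^2 + 3125*x - 3125
which factors as (x - 5)^5. The eigenvalues (with algebraic multiplicities) are λ = 5 with multiplicity 5.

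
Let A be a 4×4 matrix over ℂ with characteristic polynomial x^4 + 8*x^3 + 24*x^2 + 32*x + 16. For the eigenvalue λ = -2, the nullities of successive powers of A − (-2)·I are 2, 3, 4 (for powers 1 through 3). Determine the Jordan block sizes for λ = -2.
Block sizes for λ = -2: [3, 1]

From the dimensions of kernels of powers, the number of Jordan blocks of size at least j is d_j − d_{j−1} where d_j = dim ker(N^j) (with d_0 = 0). Computing the differences gives [2, 1, 1].
The number of blocks of size exactly k is (#blocks of size ≥ k) − (#blocks of size ≥ k + 1), so the partition is: 1 block(s) of size 1, 1 block(s) of size 3.
In nonincreasing order the block sizes are [3, 1].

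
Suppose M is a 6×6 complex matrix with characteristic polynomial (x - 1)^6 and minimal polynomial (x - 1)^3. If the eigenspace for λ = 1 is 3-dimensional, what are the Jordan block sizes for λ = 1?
Block sizes for λ = 1: [3, 2, 1]

Step 1 — from the characteristic polynomial, algebraic multiplicity of λ = 1 is 6. From dim ker(M − (1)·I) = 3, there are exactly 3 Jordan blocks for λ = 1.
Step 2 — from the minimal polynomial, the factor (x − 1)^3 tells us the largest block for λ = 1 has size 3.
Step 3 — with total size 6, 3 blocks, and largest block 3, the block sizes (in nonincreasing order) are [3, 2, 1].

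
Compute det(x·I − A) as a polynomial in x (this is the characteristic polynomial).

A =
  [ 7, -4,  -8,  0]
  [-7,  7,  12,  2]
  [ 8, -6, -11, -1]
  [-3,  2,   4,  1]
x^4 - 4*x^3 + 6*x^2 - 4*x + 1

Expanding det(x·I − A) (e.g. by cofactor expansion or by noting that A is similar to its Jordan form J, which has the same characteristic polynomial as A) gives
  χ_A(x) = x^4 - 4*x^3 + 6*x^2 - 4*x + 1
which factors as (x - 1)^4. The eigenvalues (with algebraic multiplicities) are λ = 1 with multiplicity 4.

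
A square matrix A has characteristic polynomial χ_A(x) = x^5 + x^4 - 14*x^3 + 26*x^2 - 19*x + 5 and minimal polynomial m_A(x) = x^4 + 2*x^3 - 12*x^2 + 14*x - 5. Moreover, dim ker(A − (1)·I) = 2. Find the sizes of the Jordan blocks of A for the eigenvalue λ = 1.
Block sizes for λ = 1: [3, 1]

Step 1 — from the characteristic polynomial, algebraic multiplicity of λ = 1 is 4. From dim ker(A − (1)·I) = 2, there are exactly 2 Jordan blocks for λ = 1.
Step 2 — from the minimal polynomial, the factor (x − 1)^3 tells us the largest block for λ = 1 has size 3.
Step 3 — with total size 4, 2 blocks, and largest block 3, the block sizes (in nonincreasing order) are [3, 1].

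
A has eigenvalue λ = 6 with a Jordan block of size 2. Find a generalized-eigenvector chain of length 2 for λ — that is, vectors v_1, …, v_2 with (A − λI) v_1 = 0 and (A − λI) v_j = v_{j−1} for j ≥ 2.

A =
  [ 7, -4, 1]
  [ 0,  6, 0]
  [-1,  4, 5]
A Jordan chain for λ = 6 of length 2:
v_1 = (1, 0, -1)ᵀ
v_2 = (1, 0, 0)ᵀ

Let N = A − (6)·I. We want v_2 with N^2 v_2 = 0 but N^1 v_2 ≠ 0; then v_{j-1} := N · v_j for j = 2, …, 2.

Pick v_2 = (1, 0, 0)ᵀ.
Then v_1 = N · v_2 = (1, 0, -1)ᵀ.

Sanity check: (A − (6)·I) v_1 = (0, 0, 0)ᵀ = 0. ✓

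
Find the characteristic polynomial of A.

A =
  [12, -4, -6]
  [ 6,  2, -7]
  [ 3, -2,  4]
x^3 - 18*x^2 + 108*x - 216

Expanding det(x·I − A) (e.g. by cofactor expansion or by noting that A is similar to its Jordan form J, which has the same characteristic polynomial as A) gives
  χ_A(x) = x^3 - 18*x^2 + 108*x - 216
which factors as (x - 6)^3. The eigenvalues (with algebraic multiplicities) are λ = 6 with multiplicity 3.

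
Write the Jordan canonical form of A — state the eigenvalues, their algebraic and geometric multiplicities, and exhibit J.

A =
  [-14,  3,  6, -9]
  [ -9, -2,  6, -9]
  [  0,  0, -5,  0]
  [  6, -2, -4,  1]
J_2(-5) ⊕ J_1(-5) ⊕ J_1(-5)

The characteristic polynomial is
  det(x·I − A) = x^4 + 20*x^3 + 150*x^2 + 500*x + 625 = (x + 5)^4

Eigenvalues and multiplicities (the geometric multiplicity of λ is n − rank(A − λI), which equals the number of Jordan blocks for λ):
  λ = -5: algebraic multiplicity = 4, geometric multiplicity = 3

Determining the block sizes for each eigenvalue:
  λ = -5: 3 blocks summing to 4 forces exactly one block of size 2 and the rest size 1 → block sizes [2, 1, 1]

Assembling the blocks gives a Jordan form
J =
  [-5,  1,  0,  0]
  [ 0, -5,  0,  0]
  [ 0,  0, -5,  0]
  [ 0,  0,  0, -5]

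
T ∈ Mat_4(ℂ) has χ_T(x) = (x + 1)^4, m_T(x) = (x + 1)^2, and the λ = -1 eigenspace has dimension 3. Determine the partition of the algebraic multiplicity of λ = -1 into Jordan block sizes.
Block sizes for λ = -1: [2, 1, 1]

Step 1 — from the characteristic polynomial, algebraic multiplicity of λ = -1 is 4. From dim ker(T − (-1)·I) = 3, there are exactly 3 Jordan blocks for λ = -1.
Step 2 — from the minimal polynomial, the factor (x + 1)^2 tells us the largest block for λ = -1 has size 2.
Step 3 — with total size 4, 3 blocks, and largest block 2, the block sizes (in nonincreasing order) are [2, 1, 1].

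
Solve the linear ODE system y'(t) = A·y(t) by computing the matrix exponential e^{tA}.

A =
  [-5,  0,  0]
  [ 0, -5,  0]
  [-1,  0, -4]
e^{tA} =
  [exp(-5*t), 0, 0]
  [0, exp(-5*t), 0]
  [-exp(-4*t) + exp(-5*t), 0, exp(-4*t)]

Strategy: write A = P · J · P⁻¹ where J is a Jordan canonical form, so e^{tA} = P · e^{tJ} · P⁻¹, and e^{tJ} can be computed block-by-block.

A has Jordan form
J =
  [-5,  0,  0]
  [ 0, -5,  0]
  [ 0,  0, -4]
(up to reordering of blocks).

Per-block formulas:
  For a 1×1 block at λ = -4: exp(t · [-4]) = [e^(-4t)].
  For a 1×1 block at λ = -5: exp(t · [-5]) = [e^(-5t)].

After assembling e^{tJ} and conjugating by P, we get:

e^{tA} =
  [exp(-5*t), 0, 0]
  [0, exp(-5*t), 0]
  [-exp(-4*t) + exp(-5*t), 0, exp(-4*t)]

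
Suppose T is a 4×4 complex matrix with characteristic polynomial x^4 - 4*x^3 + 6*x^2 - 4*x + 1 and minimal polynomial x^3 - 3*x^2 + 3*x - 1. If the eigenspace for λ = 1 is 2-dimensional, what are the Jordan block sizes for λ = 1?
Block sizes for λ = 1: [3, 1]

Step 1 — from the characteristic polynomial, algebraic multiplicity of λ = 1 is 4. From dim ker(T − (1)·I) = 2, there are exactly 2 Jordan blocks for λ = 1.
Step 2 — from the minimal polynomial, the factor (x − 1)^3 tells us the largest block for λ = 1 has size 3.
Step 3 — with total size 4, 2 blocks, and largest block 3, the block sizes (in nonincreasing order) are [3, 1].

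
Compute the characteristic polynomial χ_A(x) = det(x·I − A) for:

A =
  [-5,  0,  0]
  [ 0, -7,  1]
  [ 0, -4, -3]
x^3 + 15*x^2 + 75*x + 125

Expanding det(x·I − A) (e.g. by cofactor expansion or by noting that A is similar to its Jordan form J, which has the same characteristic polynomial as A) gives
  χ_A(x) = x^3 + 15*x^2 + 75*x + 125
which factors as (x + 5)^3. The eigenvalues (with algebraic multiplicities) are λ = -5 with multiplicity 3.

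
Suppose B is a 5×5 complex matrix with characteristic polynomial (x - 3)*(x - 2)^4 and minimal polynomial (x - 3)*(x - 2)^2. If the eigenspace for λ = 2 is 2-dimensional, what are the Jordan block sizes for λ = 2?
Block sizes for λ = 2: [2, 2]

Step 1 — from the characteristic polynomial, algebraic multiplicity of λ = 2 is 4. From dim ker(B − (2)·I) = 2, there are exactly 2 Jordan blocks for λ = 2.
Step 2 — from the minimal polynomial, the factor (x − 2)^2 tells us the largest block for λ = 2 has size 2.
Step 3 — with total size 4, 2 blocks, and largest block 2, the block sizes (in nonincreasing order) are [2, 2].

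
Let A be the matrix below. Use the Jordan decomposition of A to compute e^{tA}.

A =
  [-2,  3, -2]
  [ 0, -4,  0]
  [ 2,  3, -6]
e^{tA} =
  [2*t*exp(-4*t) + exp(-4*t), 3*t*exp(-4*t), -2*t*exp(-4*t)]
  [0, exp(-4*t), 0]
  [2*t*exp(-4*t), 3*t*exp(-4*t), -2*t*exp(-4*t) + exp(-4*t)]

Strategy: write A = P · J · P⁻¹ where J is a Jordan canonical form, so e^{tA} = P · e^{tJ} · P⁻¹, and e^{tJ} can be computed block-by-block.

A has Jordan form
J =
  [-4,  1,  0]
  [ 0, -4,  0]
  [ 0,  0, -4]
(up to reordering of blocks).

Per-block formulas:
  For a 2×2 Jordan block J_2(-4): exp(t · J_2(-4)) = e^(-4t)·(I + t·N), where N is the 2×2 nilpotent shift.
  For a 1×1 block at λ = -4: exp(t · [-4]) = [e^(-4t)].

After assembling e^{tJ} and conjugating by P, we get:

e^{tA} =
  [2*t*exp(-4*t) + exp(-4*t), 3*t*exp(-4*t), -2*t*exp(-4*t)]
  [0, exp(-4*t), 0]
  [2*t*exp(-4*t), 3*t*exp(-4*t), -2*t*exp(-4*t) + exp(-4*t)]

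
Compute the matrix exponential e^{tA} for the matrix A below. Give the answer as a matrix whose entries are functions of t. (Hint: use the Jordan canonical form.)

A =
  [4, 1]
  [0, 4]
e^{tA} =
  [exp(4*t), t*exp(4*t)]
  [0, exp(4*t)]

Strategy: write A = P · J · P⁻¹ where J is a Jordan canonical form, so e^{tA} = P · e^{tJ} · P⁻¹, and e^{tJ} can be computed block-by-block.

A has Jordan form
J =
  [4, 1]
  [0, 4]
(up to reordering of blocks).

Per-block formulas:
  For a 2×2 Jordan block J_2(4): exp(t · J_2(4)) = e^(4t)·(I + t·N), where N is the 2×2 nilpotent shift.

After assembling e^{tJ} and conjugating by P, we get:

e^{tA} =
  [exp(4*t), t*exp(4*t)]
  [0, exp(4*t)]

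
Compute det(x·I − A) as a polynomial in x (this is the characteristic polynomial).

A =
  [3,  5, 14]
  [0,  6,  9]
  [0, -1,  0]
x^3 - 9*x^2 + 27*x - 27

Expanding det(x·I − A) (e.g. by cofactor expansion or by noting that A is similar to its Jordan form J, which has the same characteristic polynomial as A) gives
  χ_A(x) = x^3 - 9*x^2 + 27*x - 27
which factors as (x - 3)^3. The eigenvalues (with algebraic multiplicities) are λ = 3 with multiplicity 3.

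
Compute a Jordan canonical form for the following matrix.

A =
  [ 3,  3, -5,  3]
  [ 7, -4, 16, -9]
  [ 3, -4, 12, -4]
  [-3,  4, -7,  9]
J_3(5) ⊕ J_1(5)

The characteristic polynomial is
  det(x·I − A) = x^4 - 20*x^3 + 150*x^2 - 500*x + 625 = (x - 5)^4

Eigenvalues and multiplicities (the geometric multiplicity of λ is n − rank(A − λI), which equals the number of Jordan blocks for λ):
  λ = 5: algebraic multiplicity = 4, geometric multiplicity = 2

Determining the block sizes for each eigenvalue:
  λ = 5: with am = 4 and gm = 2, the partition is not yet determined (e.g. several partitions of 4 into 2 parts exist). Let N = A − (5)·I. Computing rank(N^1) = 2, rank(N^2) = 1, rank(N^3) = 0; the number of blocks of size ≥ j is rank(N^{j−1}) − rank(N^j), giving [2, 1, 1]. So we have 1 block(s) of size 3, 1 block(s) of size 1 → block sizes [3, 1]

Assembling the blocks gives a Jordan form
J =
  [5, 1, 0, 0]
  [0, 5, 1, 0]
  [0, 0, 5, 0]
  [0, 0, 0, 5]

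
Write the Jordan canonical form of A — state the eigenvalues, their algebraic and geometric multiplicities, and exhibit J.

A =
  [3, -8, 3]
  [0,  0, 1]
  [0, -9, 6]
J_3(3)

The characteristic polynomial is
  det(x·I − A) = x^3 - 9*x^2 + 27*x - 27 = (x - 3)^3

Eigenvalues and multiplicities (the geometric multiplicity of λ is n − rank(A − λI), which equals the number of Jordan blocks for λ):
  λ = 3: algebraic multiplicity = 3, geometric multiplicity = 1

Determining the block sizes for each eigenvalue:
  λ = 3: one block (gm = 1), so the single block has size am = 3 → block sizes [3]

Assembling the blocks gives a Jordan form
J =
  [3, 1, 0]
  [0, 3, 1]
  [0, 0, 3]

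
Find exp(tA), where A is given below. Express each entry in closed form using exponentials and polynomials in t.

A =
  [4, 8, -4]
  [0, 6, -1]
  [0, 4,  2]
e^{tA} =
  [exp(4*t), 8*t*exp(4*t), -4*t*exp(4*t)]
  [0, 2*t*exp(4*t) + exp(4*t), -t*exp(4*t)]
  [0, 4*t*exp(4*t), -2*t*exp(4*t) + exp(4*t)]

Strategy: write A = P · J · P⁻¹ where J is a Jordan canonical form, so e^{tA} = P · e^{tJ} · P⁻¹, and e^{tJ} can be computed block-by-block.

A has Jordan form
J =
  [4, 1, 0]
  [0, 4, 0]
  [0, 0, 4]
(up to reordering of blocks).

Per-block formulas:
  For a 1×1 block at λ = 4: exp(t · [4]) = [e^(4t)].
  For a 2×2 Jordan block J_2(4): exp(t · J_2(4)) = e^(4t)·(I + t·N), where N is the 2×2 nilpotent shift.

After assembling e^{tJ} and conjugating by P, we get:

e^{tA} =
  [exp(4*t), 8*t*exp(4*t), -4*t*exp(4*t)]
  [0, 2*t*exp(4*t) + exp(4*t), -t*exp(4*t)]
  [0, 4*t*exp(4*t), -2*t*exp(4*t) + exp(4*t)]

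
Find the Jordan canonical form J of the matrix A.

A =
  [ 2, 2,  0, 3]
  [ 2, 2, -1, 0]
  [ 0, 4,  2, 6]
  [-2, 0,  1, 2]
J_3(2) ⊕ J_1(2)

The characteristic polynomial is
  det(x·I − A) = x^4 - 8*x^3 + 24*x^2 - 32*x + 16 = (x - 2)^4

Eigenvalues and multiplicities (the geometric multiplicity of λ is n − rank(A − λI), which equals the number of Jordan blocks for λ):
  λ = 2: algebraic multiplicity = 4, geometric multiplicity = 2

Determining the block sizes for each eigenvalue:
  λ = 2: with am = 4 and gm = 2, the partition is not yet determined (e.g. several partitions of 4 into 2 parts exist). Let N = A − (2)·I. Computing rank(N^1) = 2, rank(N^2) = 1, rank(N^3) = 0; the number of blocks of size ≥ j is rank(N^{j−1}) − rank(N^j), giving [2, 1, 1]. So we have 1 block(s) of size 3, 1 block(s) of size 1 → block sizes [3, 1]

Assembling the blocks gives a Jordan form
J =
  [2, 1, 0, 0]
  [0, 2, 1, 0]
  [0, 0, 2, 0]
  [0, 0, 0, 2]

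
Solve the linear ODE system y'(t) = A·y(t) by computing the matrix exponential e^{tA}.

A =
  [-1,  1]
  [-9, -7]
e^{tA} =
  [3*t*exp(-4*t) + exp(-4*t), t*exp(-4*t)]
  [-9*t*exp(-4*t), -3*t*exp(-4*t) + exp(-4*t)]

Strategy: write A = P · J · P⁻¹ where J is a Jordan canonical form, so e^{tA} = P · e^{tJ} · P⁻¹, and e^{tJ} can be computed block-by-block.

A has Jordan form
J =
  [-4,  1]
  [ 0, -4]
(up to reordering of blocks).

Per-block formulas:
  For a 2×2 Jordan block J_2(-4): exp(t · J_2(-4)) = e^(-4t)·(I + t·N), where N is the 2×2 nilpotent shift.

After assembling e^{tJ} and conjugating by P, we get:

e^{tA} =
  [3*t*exp(-4*t) + exp(-4*t), t*exp(-4*t)]
  [-9*t*exp(-4*t), -3*t*exp(-4*t) + exp(-4*t)]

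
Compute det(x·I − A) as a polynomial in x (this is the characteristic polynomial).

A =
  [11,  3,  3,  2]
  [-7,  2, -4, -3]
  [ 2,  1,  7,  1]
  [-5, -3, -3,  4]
x^4 - 24*x^3 + 216*x^2 - 864*x + 1296

Expanding det(x·I − A) (e.g. by cofactor expansion or by noting that A is similar to its Jordan form J, which has the same characteristic polynomial as A) gives
  χ_A(x) = x^4 - 24*x^3 + 216*x^2 - 864*x + 1296
which factors as (x - 6)^4. The eigenvalues (with algebraic multiplicities) are λ = 6 with multiplicity 4.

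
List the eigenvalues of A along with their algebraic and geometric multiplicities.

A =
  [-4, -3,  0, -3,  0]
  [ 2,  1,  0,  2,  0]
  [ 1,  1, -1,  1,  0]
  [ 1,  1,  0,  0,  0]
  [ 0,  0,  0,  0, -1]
λ = -1: alg = 5, geom = 4

Step 1 — factor the characteristic polynomial to read off the algebraic multiplicities:
  χ_A(x) = (x + 1)^5

Step 2 — compute geometric multiplicities via the rank-nullity identity g(λ) = n − rank(A − λI):
  rank(A − (-1)·I) = 1, so dim ker(A − (-1)·I) = n − 1 = 4

Summary:
  λ = -1: algebraic multiplicity = 5, geometric multiplicity = 4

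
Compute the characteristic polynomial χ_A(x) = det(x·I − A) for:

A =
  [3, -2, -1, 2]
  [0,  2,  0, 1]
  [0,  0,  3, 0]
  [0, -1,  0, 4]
x^4 - 12*x^3 + 54*x^2 - 108*x + 81

Expanding det(x·I − A) (e.g. by cofactor expansion or by noting that A is similar to its Jordan form J, which has the same characteristic polynomial as A) gives
  χ_A(x) = x^4 - 12*x^3 + 54*x^2 - 108*x + 81
which factors as (x - 3)^4. The eigenvalues (with algebraic multiplicities) are λ = 3 with multiplicity 4.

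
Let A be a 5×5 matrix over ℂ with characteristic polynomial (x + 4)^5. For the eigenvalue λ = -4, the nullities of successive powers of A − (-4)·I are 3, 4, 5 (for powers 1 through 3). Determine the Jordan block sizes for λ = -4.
Block sizes for λ = -4: [3, 1, 1]

From the dimensions of kernels of powers, the number of Jordan blocks of size at least j is d_j − d_{j−1} where d_j = dim ker(N^j) (with d_0 = 0). Computing the differences gives [3, 1, 1].
The number of blocks of size exactly k is (#blocks of size ≥ k) − (#blocks of size ≥ k + 1), so the partition is: 2 block(s) of size 1, 1 block(s) of size 3.
In nonincreasing order the block sizes are [3, 1, 1].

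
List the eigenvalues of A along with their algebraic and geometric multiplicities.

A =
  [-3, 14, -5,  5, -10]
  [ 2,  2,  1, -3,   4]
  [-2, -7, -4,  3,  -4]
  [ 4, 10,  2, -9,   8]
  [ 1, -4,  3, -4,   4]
λ = -3: alg = 4, geom = 2; λ = 2: alg = 1, geom = 1

Step 1 — factor the characteristic polynomial to read off the algebraic multiplicities:
  χ_A(x) = (x - 2)*(x + 3)^4

Step 2 — compute geometric multiplicities via the rank-nullity identity g(λ) = n − rank(A − λI):
  rank(A − (-3)·I) = 3, so dim ker(A − (-3)·I) = n − 3 = 2
  rank(A − (2)·I) = 4, so dim ker(A − (2)·I) = n − 4 = 1

Summary:
  λ = -3: algebraic multiplicity = 4, geometric multiplicity = 2
  λ = 2: algebraic multiplicity = 1, geometric multiplicity = 1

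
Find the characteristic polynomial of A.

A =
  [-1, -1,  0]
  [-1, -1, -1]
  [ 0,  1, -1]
x^3 + 3*x^2 + 3*x + 1

Expanding det(x·I − A) (e.g. by cofactor expansion or by noting that A is similar to its Jordan form J, which has the same characteristic polynomial as A) gives
  χ_A(x) = x^3 + 3*x^2 + 3*x + 1
which factors as (x + 1)^3. The eigenvalues (with algebraic multiplicities) are λ = -1 with multiplicity 3.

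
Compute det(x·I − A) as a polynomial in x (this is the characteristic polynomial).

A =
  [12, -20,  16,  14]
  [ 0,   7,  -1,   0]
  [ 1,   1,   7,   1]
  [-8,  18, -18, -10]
x^4 - 16*x^3 + 72*x^2 - 432

Expanding det(x·I − A) (e.g. by cofactor expansion or by noting that A is similar to its Jordan form J, which has the same characteristic polynomial as A) gives
  χ_A(x) = x^4 - 16*x^3 + 72*x^2 - 432
which factors as (x - 6)^3*(x + 2). The eigenvalues (with algebraic multiplicities) are λ = -2 with multiplicity 1, λ = 6 with multiplicity 3.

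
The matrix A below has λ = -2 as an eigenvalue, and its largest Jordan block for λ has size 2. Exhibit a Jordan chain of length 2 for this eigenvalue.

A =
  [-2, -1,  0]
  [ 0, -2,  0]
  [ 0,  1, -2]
A Jordan chain for λ = -2 of length 2:
v_1 = (-1, 0, 1)ᵀ
v_2 = (0, 1, 0)ᵀ

Let N = A − (-2)·I. We want v_2 with N^2 v_2 = 0 but N^1 v_2 ≠ 0; then v_{j-1} := N · v_j for j = 2, …, 2.

Pick v_2 = (0, 1, 0)ᵀ.
Then v_1 = N · v_2 = (-1, 0, 1)ᵀ.

Sanity check: (A − (-2)·I) v_1 = (0, 0, 0)ᵀ = 0. ✓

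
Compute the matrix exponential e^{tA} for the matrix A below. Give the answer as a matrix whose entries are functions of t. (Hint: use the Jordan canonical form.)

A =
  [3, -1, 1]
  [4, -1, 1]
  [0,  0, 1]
e^{tA} =
  [2*t*exp(t) + exp(t), -t*exp(t), t^2*exp(t)/2 + t*exp(t)]
  [4*t*exp(t), -2*t*exp(t) + exp(t), t^2*exp(t) + t*exp(t)]
  [0, 0, exp(t)]

Strategy: write A = P · J · P⁻¹ where J is a Jordan canonical form, so e^{tA} = P · e^{tJ} · P⁻¹, and e^{tJ} can be computed block-by-block.

A has Jordan form
J =
  [1, 1, 0]
  [0, 1, 1]
  [0, 0, 1]
(up to reordering of blocks).

Per-block formulas:
  For a 3×3 Jordan block J_3(1): exp(t · J_3(1)) = e^(1t)·(I + t·N + (t^2/2)·N^2), where N is the 3×3 nilpotent shift.

After assembling e^{tJ} and conjugating by P, we get:

e^{tA} =
  [2*t*exp(t) + exp(t), -t*exp(t), t^2*exp(t)/2 + t*exp(t)]
  [4*t*exp(t), -2*t*exp(t) + exp(t), t^2*exp(t) + t*exp(t)]
  [0, 0, exp(t)]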